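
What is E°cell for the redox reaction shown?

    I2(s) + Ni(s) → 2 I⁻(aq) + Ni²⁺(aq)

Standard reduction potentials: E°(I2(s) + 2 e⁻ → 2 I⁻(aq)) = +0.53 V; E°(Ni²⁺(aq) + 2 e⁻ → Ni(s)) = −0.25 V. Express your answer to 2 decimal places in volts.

+0.78 V

I2(s) gains electrons, so the I₂/I⁻ couple is the cathode; the Ni²⁺/Ni couple is the anode.
E°cell = E°(cathode) − E°(anode) = +0.53 − (−0.25) = +0.78 V.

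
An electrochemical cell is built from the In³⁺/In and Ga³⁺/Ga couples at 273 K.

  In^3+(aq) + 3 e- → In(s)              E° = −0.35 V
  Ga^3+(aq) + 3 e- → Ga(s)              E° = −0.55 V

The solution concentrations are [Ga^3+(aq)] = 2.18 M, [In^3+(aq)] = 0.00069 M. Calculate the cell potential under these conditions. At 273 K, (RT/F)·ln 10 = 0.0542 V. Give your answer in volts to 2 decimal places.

The In³⁺/In couple has the more positive E°, so it is the cathode; Ga³⁺/Ga is the anode.
E°cell = E°cat − E°an = −0.35 − (−0.55) = +0.20 V; n = 3.
Balancing gives In^3+(aq) + Ga(s) → In(s) + Ga^3+(aq); hence Q = [Ga^3+(aq)] / [In^3+(aq)] = 3.16×10^3 (log Q = 3.500).
By the Nernst equation, E = +0.20 − (0.0542/3)·(3.500) = +0.14 V.

+0.14 V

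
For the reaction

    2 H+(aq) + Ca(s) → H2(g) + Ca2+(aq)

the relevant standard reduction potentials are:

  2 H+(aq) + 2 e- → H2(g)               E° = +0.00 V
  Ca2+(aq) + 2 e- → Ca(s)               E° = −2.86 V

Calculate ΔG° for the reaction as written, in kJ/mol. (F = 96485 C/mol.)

In the reaction as written H+(aq) is reduced, so the 2H⁺/H₂ couple is the cathode and Ca²⁺/Ca is the anode.
E°cell = +0.00 − (−2.86) = +2.86 V; balancing electrons gives n = 2.
ΔG° = −nFE°cell = −(2)(96485)(+2.86) J/mol = −552 kJ/mol.

−552 kJ/mol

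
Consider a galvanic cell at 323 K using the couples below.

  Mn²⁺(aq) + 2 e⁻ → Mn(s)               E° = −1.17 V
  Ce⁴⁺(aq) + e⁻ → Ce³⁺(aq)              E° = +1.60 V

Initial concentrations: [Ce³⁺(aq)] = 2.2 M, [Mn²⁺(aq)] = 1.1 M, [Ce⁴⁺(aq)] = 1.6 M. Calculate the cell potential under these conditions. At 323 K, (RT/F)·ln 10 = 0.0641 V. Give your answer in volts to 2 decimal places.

+2.76 V

The Ce⁴⁺/Ce³⁺ couple has the more positive E°, so it is the cathode; Mn²⁺/Mn is the anode.
E°cell = E°cat − E°an = +1.60 − (−1.17) = +2.77 V; n = 2.
Balancing gives 2 Ce⁴⁺(aq) + Mn(s) → 2 Ce³⁺(aq) + Mn²⁺(aq); hence Q = ([Ce³⁺(aq)]^2·[Mn²⁺(aq)]) / [Ce⁴⁺(aq)]^2 = 2.08 (log Q = 0.318).
By the Nernst equation, E = +2.77 − (0.0641/2)·(0.318) = +2.76 V.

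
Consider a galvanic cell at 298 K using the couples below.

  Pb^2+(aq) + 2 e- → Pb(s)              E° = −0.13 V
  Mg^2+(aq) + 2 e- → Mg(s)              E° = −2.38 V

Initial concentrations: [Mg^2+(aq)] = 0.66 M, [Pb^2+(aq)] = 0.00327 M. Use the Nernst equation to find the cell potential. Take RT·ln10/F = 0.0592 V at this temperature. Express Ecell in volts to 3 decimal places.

The Pb²⁺/Pb couple has the more positive E°, so it is the cathode; Mg²⁺/Mg is the anode.
E°cell = E°cat − E°an = −0.13 − (−2.38) = +2.25 V; n = 2.
The balanced reaction is Pb^2+(aq) + Mg(s) → Pb(s) + Mg^2+(aq), so Q = [Mg^2+(aq)] / [Pb^2+(aq)] = 202 and log Q = 2.305.
By the Nernst equation, E = +2.25 − (0.0592/2)·(2.305) = +2.182 V.

+2.182 V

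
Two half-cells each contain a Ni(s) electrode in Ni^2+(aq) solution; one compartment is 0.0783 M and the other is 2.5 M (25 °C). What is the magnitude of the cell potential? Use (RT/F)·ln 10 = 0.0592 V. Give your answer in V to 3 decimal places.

0.045 V

For a concentration cell E°cell = 0, since both electrodes use the same couple.
The compartment with the higher Ni^2+(aq) concentration (2.5 M) acts as the cathode; ions are reduced there and produced at the dilute (0.0783 M) anode.
With n = 2, Ecell = −(0.0592/2)·log([dilute]/[conc]) = −(0.0592/2)·log(0.0783/2.5) = +0.045 V.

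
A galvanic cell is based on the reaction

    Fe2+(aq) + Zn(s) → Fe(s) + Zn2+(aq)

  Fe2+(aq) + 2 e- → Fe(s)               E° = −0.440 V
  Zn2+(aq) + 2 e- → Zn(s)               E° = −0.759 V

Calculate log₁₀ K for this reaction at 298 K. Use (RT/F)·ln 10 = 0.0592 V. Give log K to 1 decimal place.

The Fe²⁺/Fe couple is reduced (cathode); E°cell = −0.440 − (−0.759) = +0.319 V with n = 2.
At equilibrium E = 0, so log K = nE°cell / 0.0592 = (2)(+0.319) / 0.0592 = 10.8.

log K = 10.8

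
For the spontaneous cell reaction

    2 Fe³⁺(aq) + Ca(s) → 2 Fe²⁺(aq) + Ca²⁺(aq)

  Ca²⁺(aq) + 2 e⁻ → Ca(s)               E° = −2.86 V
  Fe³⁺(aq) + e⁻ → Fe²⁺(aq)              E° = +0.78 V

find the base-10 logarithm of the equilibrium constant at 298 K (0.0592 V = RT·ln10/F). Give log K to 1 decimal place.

log K = 123.0

The Fe³⁺/Fe²⁺ couple is reduced (cathode); E°cell = +0.78 − (−2.86) = +3.64 V with n = 2.
At equilibrium E = 0, so log K = nE°cell / 0.0592 = (2)(+3.64) / 0.0592 = 123.0.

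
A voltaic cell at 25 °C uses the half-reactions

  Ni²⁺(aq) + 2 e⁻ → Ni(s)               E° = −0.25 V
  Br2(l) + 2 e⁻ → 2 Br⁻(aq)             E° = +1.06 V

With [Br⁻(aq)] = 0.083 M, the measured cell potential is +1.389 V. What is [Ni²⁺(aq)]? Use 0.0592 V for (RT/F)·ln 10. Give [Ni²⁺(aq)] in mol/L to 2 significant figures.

0.31 M

With Br₂/Br⁻ at the cathode and Ni²⁺/Ni at the anode, E°cell = +1.06 − (−0.25) = +1.31 V (n = 2).
Rearranging E = E° − (0.0592/n)·log Q gives log Q = 2(+1.31 − (+1.389))/0.0592 = −2.669.
For Br2(l) + Ni(s) → 2 Br⁻(aq) + Ni²⁺(aq), the reaction quotient is Q = [Br⁻(aq)]^2·[Ni²⁺(aq)].
Isolating [Ni²⁺(aq)] in Q = 10^{−2.669} yields log [Ni²⁺(aq)] = −0.507, i.e. 0.31 M.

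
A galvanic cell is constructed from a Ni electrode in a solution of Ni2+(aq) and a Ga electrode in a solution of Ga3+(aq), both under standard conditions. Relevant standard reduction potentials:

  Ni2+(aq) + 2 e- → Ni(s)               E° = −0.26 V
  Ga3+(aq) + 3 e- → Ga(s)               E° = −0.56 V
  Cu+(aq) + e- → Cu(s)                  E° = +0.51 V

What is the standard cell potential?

The Ni²⁺/Ni couple has the higher E°, so Ni ion is reduced (cathode) and Ga is oxidized (anode).
E°cell = E°(cathode) − E°(anode) = −0.26 − (−0.56) = +0.30 V.

+0.30 V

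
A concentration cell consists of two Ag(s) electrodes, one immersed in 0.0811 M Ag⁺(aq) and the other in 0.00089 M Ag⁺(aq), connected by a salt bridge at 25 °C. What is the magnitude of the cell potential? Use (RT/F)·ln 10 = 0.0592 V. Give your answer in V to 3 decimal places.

For a concentration cell E°cell = 0, since both electrodes use the same couple.
The compartment with the higher Ag⁺(aq) concentration (0.0811 M) acts as the cathode; ions are reduced there and produced at the dilute (0.00089 M) anode.
With n = 1, Ecell = −(0.0592/1)·log([dilute]/[conc]) = −(0.0592/1)·log(0.00089/0.0811) = +0.116 V.

0.116 V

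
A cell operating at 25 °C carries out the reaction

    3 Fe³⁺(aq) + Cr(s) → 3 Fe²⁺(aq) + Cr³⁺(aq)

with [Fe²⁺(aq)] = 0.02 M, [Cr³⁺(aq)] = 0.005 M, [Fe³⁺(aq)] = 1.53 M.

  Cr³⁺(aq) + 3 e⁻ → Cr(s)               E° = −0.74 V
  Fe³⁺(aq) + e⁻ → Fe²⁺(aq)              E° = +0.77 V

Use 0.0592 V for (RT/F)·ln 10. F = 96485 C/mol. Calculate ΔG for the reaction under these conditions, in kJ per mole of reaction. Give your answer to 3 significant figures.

E°cell = +0.77 − (−0.74) = +1.51 V; the balanced reaction transfers n = 3 electrons.
Q = ([Fe²⁺(aq)]^3·[Cr³⁺(aq)]) / [Fe³⁺(aq)]^3 = 1.12×10^−8, so log Q = −7.952 and E = +1.51 − (0.0592/3)(−7.952) = +1.6669 V.
Then ΔG = −nFE = −3 × 96485 × +1.6669 J/mol = −482 kJ/mol.

−482 kJ/mol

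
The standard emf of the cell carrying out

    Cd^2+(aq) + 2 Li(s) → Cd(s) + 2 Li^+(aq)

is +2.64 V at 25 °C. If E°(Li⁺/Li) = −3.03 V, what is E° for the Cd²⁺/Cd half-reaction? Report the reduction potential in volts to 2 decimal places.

−0.39 V

In the reaction as written the Cd²⁺/Cd couple is reduced (cathode) and Li⁺/Li is oxidized (anode), so E°cell = E°(Cd²⁺/Cd) − E°(Li⁺/Li).
E°(Cd²⁺/Cd) = E°cell + E°(anode) = +2.64 + (−3.03) = −0.39 V.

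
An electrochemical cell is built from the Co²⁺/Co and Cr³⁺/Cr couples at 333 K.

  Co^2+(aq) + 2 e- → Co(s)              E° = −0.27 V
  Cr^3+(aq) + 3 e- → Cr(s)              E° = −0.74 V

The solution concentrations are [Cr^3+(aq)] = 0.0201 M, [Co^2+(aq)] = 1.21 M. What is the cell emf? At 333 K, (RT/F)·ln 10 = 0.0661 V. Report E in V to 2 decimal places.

+0.51 V

Co²⁺/Co is reduced (cathode, E° = −0.27 V) and Cr³⁺/Cr is oxidized (anode).
The standard potential is −0.27 − (−0.74) = +0.47 V and the balanced reaction transfers n = 6 electrons.
For the overall reaction 3 Co^2+(aq) + 2 Cr(s) → 3 Co(s) + 2 Cr^3+(aq), Q = [Cr^3+(aq)]^2 / [Co^2+(aq)]^3 = 0.000228, giving log Q = −3.642.
E = E° − (0.0661/n)·log Q = +0.47 − (0.0661/6)(−3.642) = +0.51 V.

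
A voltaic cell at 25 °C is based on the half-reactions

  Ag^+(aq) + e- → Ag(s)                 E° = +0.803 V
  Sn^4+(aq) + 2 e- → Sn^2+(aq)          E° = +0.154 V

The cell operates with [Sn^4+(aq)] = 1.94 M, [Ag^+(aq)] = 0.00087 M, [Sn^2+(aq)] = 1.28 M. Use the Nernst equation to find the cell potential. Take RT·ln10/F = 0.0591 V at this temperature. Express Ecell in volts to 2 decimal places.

+0.46 V

Ag⁺/Ag is reduced (cathode, E° = +0.803 V) and Sn⁴⁺/Sn²⁺ is oxidized (anode).
E°cell = +0.803 − (+0.154) = +0.649 V, with n = 2 electrons transferred.
For the overall reaction 2 Ag^+(aq) + Sn^2+(aq) → 2 Ag(s) + Sn^4+(aq), Q = [Sn^4+(aq)] / ([Ag^+(aq)]^2·[Sn^2+(aq)]) = 2×10^6, giving log Q = 6.302.
By the Nernst equation, E = +0.649 − (0.0591/2)·(6.302) = +0.46 V.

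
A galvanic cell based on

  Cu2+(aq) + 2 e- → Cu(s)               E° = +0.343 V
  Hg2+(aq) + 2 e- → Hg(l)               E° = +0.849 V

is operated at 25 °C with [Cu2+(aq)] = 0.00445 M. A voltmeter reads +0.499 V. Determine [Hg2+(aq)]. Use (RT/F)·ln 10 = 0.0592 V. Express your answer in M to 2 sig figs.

0.0026 M

With Hg²⁺/Hg at the cathode and Cu²⁺/Cu at the anode, E°cell = +0.849 − (+0.343) = +0.506 V (n = 2).
Since E = E° − (0.0592/n)·log Q, log Q = n(E° − E)/0.0592 = 0.236.
The balanced reaction is Hg2+(aq) + Cu(s) → Hg(l) + Cu2+(aq), so Q = [Cu2+(aq)] / [Hg2+(aq)].
Solving for the unknown gives log [Hg2+(aq)] = −2.588, so [Hg2+(aq)] ≈ 0.0026 M.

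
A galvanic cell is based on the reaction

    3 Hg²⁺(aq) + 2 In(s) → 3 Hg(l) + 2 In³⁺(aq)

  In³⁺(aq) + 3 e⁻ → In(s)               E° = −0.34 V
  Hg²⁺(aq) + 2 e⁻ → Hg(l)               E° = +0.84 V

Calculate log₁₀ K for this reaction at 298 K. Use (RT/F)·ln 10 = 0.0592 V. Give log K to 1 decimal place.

log K = 119.6

The Hg²⁺/Hg couple is reduced (cathode); E°cell = +0.84 − (−0.34) = +1.18 V with n = 6.
At equilibrium E = 0, so log K = nE°cell / 0.0592 = (6)(+1.18) / 0.0592 = 119.6.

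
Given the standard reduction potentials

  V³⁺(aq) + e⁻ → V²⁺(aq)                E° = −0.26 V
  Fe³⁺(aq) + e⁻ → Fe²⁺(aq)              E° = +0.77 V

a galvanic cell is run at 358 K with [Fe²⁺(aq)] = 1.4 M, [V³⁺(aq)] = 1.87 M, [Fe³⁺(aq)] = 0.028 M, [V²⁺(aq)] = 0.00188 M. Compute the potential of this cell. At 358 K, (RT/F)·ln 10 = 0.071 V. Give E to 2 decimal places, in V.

The Fe³⁺/Fe²⁺ couple has the more positive E°, so it is the cathode; V³⁺/V²⁺ is the anode.
E°cell = E°cat − E°an = +0.77 − (−0.26) = +1.03 V; n = 1.
The balanced reaction is Fe³⁺(aq) + V²⁺(aq) → Fe²⁺(aq) + V³⁺(aq), so Q = ([Fe²⁺(aq)]·[V³⁺(aq)]) / ([Fe³⁺(aq)]·[V²⁺(aq)]) = 4.97×10^4 and log Q = 4.697.
E = E° − (0.071/n)·log Q = +1.03 − (0.071/1)(4.697) = +0.70 V.

+0.70 V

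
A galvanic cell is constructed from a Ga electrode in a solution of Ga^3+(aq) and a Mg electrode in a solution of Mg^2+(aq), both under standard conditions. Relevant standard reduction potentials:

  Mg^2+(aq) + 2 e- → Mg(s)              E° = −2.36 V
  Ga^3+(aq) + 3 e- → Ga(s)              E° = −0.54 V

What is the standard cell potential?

The Ga³⁺/Ga couple has the higher E°, so Ga ion is reduced (cathode) and Mg is oxidized (anode).
E°cell = E°(cathode) − E°(anode) = −0.54 − (−2.36) = +1.82 V.

+1.82 V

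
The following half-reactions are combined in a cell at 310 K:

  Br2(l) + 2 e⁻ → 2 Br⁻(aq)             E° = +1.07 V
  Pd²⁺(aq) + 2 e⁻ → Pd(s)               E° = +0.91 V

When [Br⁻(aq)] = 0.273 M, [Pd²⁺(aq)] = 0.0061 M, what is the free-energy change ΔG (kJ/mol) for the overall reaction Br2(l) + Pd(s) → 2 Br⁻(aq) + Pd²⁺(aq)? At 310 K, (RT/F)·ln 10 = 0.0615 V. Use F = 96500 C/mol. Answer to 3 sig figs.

−50.7 kJ/mol

E°cell = +1.07 − (+0.91) = +0.16 V; the balanced reaction transfers n = 2 electrons.
Q = [Br⁻(aq)]^2·[Pd²⁺(aq)] = 0.000455, so log Q = −3.342 and E = +0.16 − (0.0615/2)(−3.342) = +0.2628 V.
ΔG = −nFE = −(2)(96500)(+0.2628) J/mol = −50.7 kJ/mol.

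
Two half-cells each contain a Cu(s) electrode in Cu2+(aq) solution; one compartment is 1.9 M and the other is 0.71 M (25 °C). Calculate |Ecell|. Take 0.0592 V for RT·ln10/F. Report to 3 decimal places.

0.013 V

For a concentration cell E°cell = 0, since both electrodes use the same couple.
The compartment with the higher Cu2+(aq) concentration (1.9 M) acts as the cathode; ions are reduced there and produced at the dilute (0.71 M) anode.
With n = 2, Ecell = −(0.0592/2)·log([dilute]/[conc]) = −(0.0592/2)·log(0.71/1.9) = +0.013 V.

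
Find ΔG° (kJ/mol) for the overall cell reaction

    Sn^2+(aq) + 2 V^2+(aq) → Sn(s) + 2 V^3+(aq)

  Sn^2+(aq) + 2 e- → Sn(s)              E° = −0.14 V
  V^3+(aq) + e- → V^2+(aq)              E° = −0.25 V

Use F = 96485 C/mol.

−21.2 kJ/mol

In the reaction as written Sn^2+(aq) is reduced, so the Sn²⁺/Sn couple is the cathode and V³⁺/V²⁺ is the anode.
E°cell = −0.14 − (−0.25) = +0.11 V; balancing electrons gives n = 2.
ΔG° = −nFE°cell = −(2)(96485)(+0.11) J/mol = −21.2 kJ/mol.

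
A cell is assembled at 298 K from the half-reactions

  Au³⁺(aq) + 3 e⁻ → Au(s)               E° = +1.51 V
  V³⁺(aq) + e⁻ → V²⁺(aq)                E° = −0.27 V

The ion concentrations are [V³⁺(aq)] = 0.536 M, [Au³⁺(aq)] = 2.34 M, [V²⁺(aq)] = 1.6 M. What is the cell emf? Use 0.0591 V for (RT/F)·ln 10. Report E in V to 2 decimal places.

Since E°(Au³⁺/Au) > E°(V³⁺/V²⁺), Au³⁺/Au serves as the cathode.
E°cell = +1.51 − (−0.27) = +1.78 V, with n = 3 electrons transferred.
Balancing gives Au³⁺(aq) + 3 V²⁺(aq) → Au(s) + 3 V³⁺(aq); hence Q = [V³⁺(aq)]^3 / ([Au³⁺(aq)]·[V²⁺(aq)]^3) = 0.0161 (log Q = −1.794).
By the Nernst equation, E = +1.78 − (0.0591/3)·(−1.794) = +1.82 V.

+1.82 V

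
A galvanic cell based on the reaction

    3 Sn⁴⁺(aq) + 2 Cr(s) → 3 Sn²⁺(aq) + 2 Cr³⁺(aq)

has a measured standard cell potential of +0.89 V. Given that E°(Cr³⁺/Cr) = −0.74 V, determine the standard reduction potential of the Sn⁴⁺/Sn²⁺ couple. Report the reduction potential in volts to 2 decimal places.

In the reaction as written the Sn⁴⁺/Sn²⁺ couple is reduced (cathode) and Cr³⁺/Cr is oxidized (anode), so E°cell = E°(Sn⁴⁺/Sn²⁺) − E°(Cr³⁺/Cr).
E°(Sn⁴⁺/Sn²⁺) = E°cell + E°(anode) = +0.89 + (−0.74) = +0.15 V.

+0.15 V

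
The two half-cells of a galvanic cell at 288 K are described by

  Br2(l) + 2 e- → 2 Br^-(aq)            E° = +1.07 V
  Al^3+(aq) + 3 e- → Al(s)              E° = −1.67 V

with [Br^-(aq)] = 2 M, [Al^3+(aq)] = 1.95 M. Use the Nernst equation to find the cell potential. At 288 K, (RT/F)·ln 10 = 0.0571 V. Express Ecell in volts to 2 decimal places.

+2.72 V

Br₂/Br⁻ is reduced (cathode, E° = +1.07 V) and Al³⁺/Al is oxidized (anode).
E°cell = E°cat − E°an = +1.07 − (−1.67) = +2.74 V; n = 6.
Balancing gives 3 Br2(l) + 2 Al(s) → 6 Br^-(aq) + 2 Al^3+(aq); hence Q = [Br^-(aq)]^6·[Al^3+(aq)]^2 = 243 (log Q = 2.386).
E = E° − (0.0571/n)·log Q = +2.74 − (0.0571/6)(2.386) = +2.72 V.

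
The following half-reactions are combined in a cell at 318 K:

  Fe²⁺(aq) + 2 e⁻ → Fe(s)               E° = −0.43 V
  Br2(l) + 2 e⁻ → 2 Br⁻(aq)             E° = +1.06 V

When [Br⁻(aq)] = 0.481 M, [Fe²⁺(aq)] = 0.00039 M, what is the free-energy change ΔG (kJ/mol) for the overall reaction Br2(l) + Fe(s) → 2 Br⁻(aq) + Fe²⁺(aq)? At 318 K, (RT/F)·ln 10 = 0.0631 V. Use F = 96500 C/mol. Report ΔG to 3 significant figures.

−312 kJ/mol

E°cell = +1.06 − (−0.43) = +1.49 V; the balanced reaction transfers n = 2 electrons.
Here Q = [Br⁻(aq)]^2·[Fe²⁺(aq)] = 9.02×10^−5 (log Q = −4.045), giving E = +1.49 − (0.0631/2)·(−4.045) = +1.6176 V.
Then ΔG = −nFE = −2 × 96500 × +1.6176 J/mol = −312 kJ/mol.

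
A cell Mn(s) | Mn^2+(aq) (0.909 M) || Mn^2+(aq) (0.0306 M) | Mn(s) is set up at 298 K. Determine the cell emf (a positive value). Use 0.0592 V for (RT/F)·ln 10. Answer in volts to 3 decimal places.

0.044 V

For a concentration cell E°cell = 0, since both electrodes use the same couple.
The compartment with the higher Mn^2+(aq) concentration (0.909 M) acts as the cathode; ions are reduced there and produced at the dilute (0.0306 M) anode.
With n = 2, Ecell = −(0.0592/2)·log([dilute]/[conc]) = −(0.0592/2)·log(0.0306/0.909) = +0.044 V.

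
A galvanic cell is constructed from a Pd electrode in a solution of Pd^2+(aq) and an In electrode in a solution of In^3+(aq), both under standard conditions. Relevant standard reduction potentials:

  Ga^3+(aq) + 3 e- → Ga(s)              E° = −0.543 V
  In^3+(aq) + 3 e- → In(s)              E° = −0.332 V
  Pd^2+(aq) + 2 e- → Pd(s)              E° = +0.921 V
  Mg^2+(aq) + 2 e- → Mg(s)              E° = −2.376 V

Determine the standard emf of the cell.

+1.253 V

The Pd²⁺/Pd couple has the higher E°, so Pd ion is reduced (cathode) and In is oxidized (anode).
E°cell = E°(cathode) − E°(anode) = +0.921 − (−0.332) = +1.253 V.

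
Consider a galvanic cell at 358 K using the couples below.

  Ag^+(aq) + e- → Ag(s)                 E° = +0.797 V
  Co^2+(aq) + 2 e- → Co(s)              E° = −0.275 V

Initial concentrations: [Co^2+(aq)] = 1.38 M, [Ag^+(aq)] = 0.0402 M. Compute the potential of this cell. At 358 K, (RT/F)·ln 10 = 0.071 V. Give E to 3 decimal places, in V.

Ag⁺/Ag is reduced (cathode, E° = +0.797 V) and Co²⁺/Co is oxidized (anode).
E°cell = E°cat − E°an = +0.797 − (−0.275) = +1.072 V; n = 2.
The balanced reaction is 2 Ag^+(aq) + Co(s) → 2 Ag(s) + Co^2+(aq), so Q = [Co^2+(aq)] / [Ag^+(aq)]^2 = 854 and log Q = 2.931.
By the Nernst equation, E = +1.072 − (0.071/2)·(2.931) = +0.968 V.

+0.968 V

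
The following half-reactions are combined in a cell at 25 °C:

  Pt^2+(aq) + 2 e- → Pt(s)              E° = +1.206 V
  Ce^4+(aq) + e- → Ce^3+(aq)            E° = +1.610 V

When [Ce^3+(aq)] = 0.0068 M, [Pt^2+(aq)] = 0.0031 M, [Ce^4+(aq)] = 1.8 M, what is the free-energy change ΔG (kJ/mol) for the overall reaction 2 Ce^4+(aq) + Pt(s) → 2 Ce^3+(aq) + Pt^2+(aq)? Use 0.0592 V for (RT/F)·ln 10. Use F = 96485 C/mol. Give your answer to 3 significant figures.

The standard cell potential is +1.610 − (+1.206) = +0.404 V, with n = 2 electrons in the balanced equation.
The reaction quotient is ([Ce^3+(aq)]^2·[Pt^2+(aq)]) / [Ce^4+(aq)]^2 = 4.42×10^−8; by Nernst, E = +0.404 − (0.0592/2)(−7.354) = +0.6217 V.
Then ΔG = −nFE = −2 × 96485 × +0.6217 J/mol = −120 kJ/mol.

−120 kJ/mol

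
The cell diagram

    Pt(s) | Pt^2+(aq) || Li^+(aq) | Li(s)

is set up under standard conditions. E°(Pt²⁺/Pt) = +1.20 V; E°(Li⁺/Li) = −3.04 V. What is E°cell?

By convention the left-hand electrode in cell notation is the anode (oxidation) and the right-hand electrode is the cathode (reduction).
E°cell = E°(right) − E°(left) = −3.04 − (+1.20) = −4.24 V.
The negative sign shows that, as written, the cell would require an external voltage to drive the reaction.

−4.24 V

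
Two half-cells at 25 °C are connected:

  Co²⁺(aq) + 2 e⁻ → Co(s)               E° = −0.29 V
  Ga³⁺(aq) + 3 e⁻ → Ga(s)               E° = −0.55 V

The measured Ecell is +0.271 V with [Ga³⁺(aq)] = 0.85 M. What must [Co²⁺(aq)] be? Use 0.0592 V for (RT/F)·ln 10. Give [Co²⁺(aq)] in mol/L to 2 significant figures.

2.1 M

The Co²⁺/Co couple has the larger reduction potential, so it is the cathode: E°cell = −0.29 − (−0.55) = +0.26 V and n = 6.
From the Nernst equation, log Q = n(E° − E)/0.0592 = 6·(+0.26 − (+0.271))/0.0592 = −1.115.
For 3 Co²⁺(aq) + 2 Ga(s) → 3 Co(s) + 2 Ga³⁺(aq), the reaction quotient is Q = [Ga³⁺(aq)]^2 / [Co²⁺(aq)]^3.
Substituting the known concentrations and solving, log [Co²⁺(aq)] = 0.325 and [Co²⁺(aq)] = 2.1 M.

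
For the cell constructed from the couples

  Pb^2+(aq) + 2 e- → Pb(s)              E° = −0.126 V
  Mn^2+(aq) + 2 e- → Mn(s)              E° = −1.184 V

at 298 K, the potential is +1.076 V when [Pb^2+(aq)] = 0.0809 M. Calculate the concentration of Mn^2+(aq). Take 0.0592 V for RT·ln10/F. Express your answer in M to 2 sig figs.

0.020 M

The Pb²⁺/Pb couple has the larger reduction potential, so it is the cathode: E°cell = −0.126 − (−1.184) = +1.058 V and n = 2.
Since E = E° − (0.0592/n)·log Q, log Q = n(E° − E)/0.0592 = −0.608.
Balancing electrons gives Pb^2+(aq) + Mn(s) → Pb(s) + Mn^2+(aq); thus Q = [Mn^2+(aq)] / [Pb^2+(aq)].
Solving for the unknown gives log [Mn^2+(aq)] = −1.700, so [Mn^2+(aq)] ≈ 0.020 M.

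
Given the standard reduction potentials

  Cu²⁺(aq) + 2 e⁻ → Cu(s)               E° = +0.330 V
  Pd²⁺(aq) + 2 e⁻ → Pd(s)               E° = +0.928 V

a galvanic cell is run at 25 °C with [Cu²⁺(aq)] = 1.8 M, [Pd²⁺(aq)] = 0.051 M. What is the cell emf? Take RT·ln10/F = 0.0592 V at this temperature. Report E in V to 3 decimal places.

+0.552 V

Pd²⁺/Pd is reduced (cathode, E° = +0.928 V) and Cu²⁺/Cu is oxidized (anode).
E°cell = E°cat − E°an = +0.928 − (+0.330) = +0.598 V; n = 2.
For the overall reaction Pd²⁺(aq) + Cu(s) → Pd(s) + Cu²⁺(aq), Q = [Cu²⁺(aq)] / [Pd²⁺(aq)] = 35.3, giving log Q = 1.548.
E = E° − (0.0592/n)·log Q = +0.598 − (0.0592/2)(1.548) = +0.552 V.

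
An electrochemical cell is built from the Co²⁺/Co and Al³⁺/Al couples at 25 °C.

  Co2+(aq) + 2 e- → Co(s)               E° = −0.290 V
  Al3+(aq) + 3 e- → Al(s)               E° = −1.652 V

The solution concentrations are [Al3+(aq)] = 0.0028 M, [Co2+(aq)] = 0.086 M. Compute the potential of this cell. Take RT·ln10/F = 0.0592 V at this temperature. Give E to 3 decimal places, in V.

Since E°(Co²⁺/Co) > E°(Al³⁺/Al), Co²⁺/Co serves as the cathode.
E°cell = −0.290 − (−1.652) = +1.362 V, with n = 6 electrons transferred.
For the overall reaction 3 Co2+(aq) + 2 Al(s) → 3 Co(s) + 2 Al3+(aq), Q = [Al3+(aq)]^2 / [Co2+(aq)]^3 = 0.0123, giving log Q = −1.909.
E = E° − (0.0592/n)·log Q = +1.362 − (0.0592/6)(−1.909) = +1.381 V.

+1.381 V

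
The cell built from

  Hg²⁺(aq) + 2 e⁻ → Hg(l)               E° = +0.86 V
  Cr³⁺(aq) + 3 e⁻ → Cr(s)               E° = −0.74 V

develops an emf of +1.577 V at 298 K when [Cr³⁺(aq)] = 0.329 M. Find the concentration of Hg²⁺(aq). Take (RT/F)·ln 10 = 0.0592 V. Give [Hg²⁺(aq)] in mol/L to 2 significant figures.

0.080 M

The Hg²⁺/Hg couple has the larger reduction potential, so it is the cathode: E°cell = +0.86 − (−0.74) = +1.60 V and n = 6.
Rearranging E = E° − (0.0592/n)·log Q gives log Q = 6(+1.60 − (+1.577))/0.0592 = 2.331.
Balancing electrons gives 3 Hg²⁺(aq) + 2 Cr(s) → 3 Hg(l) + 2 Cr³⁺(aq); thus Q = [Cr³⁺(aq)]^2 / [Hg²⁺(aq)]^3.
Solving for the unknown gives log [Hg²⁺(aq)] = −1.099, so [Hg²⁺(aq)] ≈ 0.080 M.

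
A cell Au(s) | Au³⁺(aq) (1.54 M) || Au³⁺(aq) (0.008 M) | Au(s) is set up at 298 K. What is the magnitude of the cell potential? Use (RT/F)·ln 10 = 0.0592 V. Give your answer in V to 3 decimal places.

0.045 V

For a concentration cell E°cell = 0, since both electrodes use the same couple.
The compartment with the higher Au³⁺(aq) concentration (1.54 M) acts as the cathode; ions are reduced there and produced at the dilute (0.008 M) anode.
With n = 3, Ecell = −(0.0592/3)·log([dilute]/[conc]) = −(0.0592/3)·log(0.008/1.54) = +0.045 V.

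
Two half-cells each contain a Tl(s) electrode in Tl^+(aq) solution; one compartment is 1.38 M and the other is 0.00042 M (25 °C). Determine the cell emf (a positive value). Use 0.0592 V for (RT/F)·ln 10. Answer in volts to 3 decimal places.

0.208 V

For a concentration cell E°cell = 0, since both electrodes use the same couple.
The compartment with the higher Tl^+(aq) concentration (1.38 M) acts as the cathode; ions are reduced there and produced at the dilute (0.00042 M) anode.
With n = 1, Ecell = −(0.0592/1)·log([dilute]/[conc]) = −(0.0592/1)·log(0.00042/1.38) = +0.208 V.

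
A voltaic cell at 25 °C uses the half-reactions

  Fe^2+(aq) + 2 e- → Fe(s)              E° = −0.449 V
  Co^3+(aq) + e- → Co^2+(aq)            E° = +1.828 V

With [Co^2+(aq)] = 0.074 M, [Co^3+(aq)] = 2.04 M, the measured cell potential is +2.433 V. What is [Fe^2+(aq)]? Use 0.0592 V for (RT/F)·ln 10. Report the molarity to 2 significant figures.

The Co³⁺/Co²⁺ couple has the larger reduction potential, so it is the cathode: E°cell = +1.828 − (−0.449) = +2.277 V and n = 2.
Rearranging E = E° − (0.0592/n)·log Q gives log Q = 2(+2.277 − (+2.433))/0.0592 = −5.270.
The balanced reaction is 2 Co^3+(aq) + Fe(s) → 2 Co^2+(aq) + Fe^2+(aq), so Q = ([Co^2+(aq)]^2·[Fe^2+(aq)]) / [Co^3+(aq)]^2.
Substituting the known concentrations and solving, log [Fe^2+(aq)] = −2.389 and [Fe^2+(aq)] = 0.0041 M.

0.0041 M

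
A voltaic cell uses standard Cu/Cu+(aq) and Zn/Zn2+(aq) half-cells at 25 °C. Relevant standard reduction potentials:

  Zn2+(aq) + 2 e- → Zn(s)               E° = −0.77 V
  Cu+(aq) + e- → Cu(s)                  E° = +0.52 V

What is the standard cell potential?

The Cu⁺/Cu couple has the higher E°, so Cu ion is reduced (cathode) and Zn is oxidized (anode).
E°cell = E°(cathode) − E°(anode) = +0.52 − (−0.77) = +1.29 V.

+1.29 V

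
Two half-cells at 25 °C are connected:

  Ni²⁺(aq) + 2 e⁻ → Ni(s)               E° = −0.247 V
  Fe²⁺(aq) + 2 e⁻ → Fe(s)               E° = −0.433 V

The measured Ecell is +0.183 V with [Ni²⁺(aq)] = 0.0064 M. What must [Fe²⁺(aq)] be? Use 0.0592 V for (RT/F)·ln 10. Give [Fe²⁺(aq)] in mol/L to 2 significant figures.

0.0081 M

The Ni²⁺/Ni couple has the larger reduction potential, so it is the cathode: E°cell = −0.247 − (−0.433) = +0.186 V and n = 2.
Rearranging E = E° − (0.0592/n)·log Q gives log Q = 2(+0.186 − (+0.183))/0.0592 = 0.101.
The balanced reaction is Ni²⁺(aq) + Fe(s) → Ni(s) + Fe²⁺(aq), so Q = [Fe²⁺(aq)] / [Ni²⁺(aq)].
Substituting the known concentrations and solving, log [Fe²⁺(aq)] = −2.093 and [Fe²⁺(aq)] = 0.0081 M.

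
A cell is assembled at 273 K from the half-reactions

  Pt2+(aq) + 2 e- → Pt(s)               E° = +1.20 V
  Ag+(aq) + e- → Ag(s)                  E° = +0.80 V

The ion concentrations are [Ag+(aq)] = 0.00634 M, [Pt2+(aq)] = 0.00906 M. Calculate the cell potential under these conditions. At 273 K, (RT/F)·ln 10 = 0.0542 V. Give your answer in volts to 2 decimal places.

Pt²⁺/Pt is reduced (cathode, E° = +1.20 V) and Ag⁺/Ag is oxidized (anode).
E°cell = E°cat − E°an = +1.20 − (+0.80) = +0.40 V; n = 2.
For the overall reaction Pt2+(aq) + 2 Ag(s) → Pt(s) + 2 Ag+(aq), Q = [Ag+(aq)]^2 / [Pt2+(aq)] = 0.00444, giving log Q = −2.353.
E = E° − (0.0542/n)·log Q = +0.40 − (0.0542/2)(−2.353) = +0.46 V.

+0.46 V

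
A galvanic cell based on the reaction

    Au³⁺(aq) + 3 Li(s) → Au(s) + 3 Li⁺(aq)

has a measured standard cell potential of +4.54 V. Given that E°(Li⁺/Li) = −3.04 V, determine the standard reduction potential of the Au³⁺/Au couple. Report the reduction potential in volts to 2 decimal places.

In the reaction as written the Au³⁺/Au couple is reduced (cathode) and Li⁺/Li is oxidized (anode), so E°cell = E°(Au³⁺/Au) − E°(Li⁺/Li).
E°(Au³⁺/Au) = E°cell + E°(anode) = +4.54 + (−3.04) = +1.50 V.

+1.50 V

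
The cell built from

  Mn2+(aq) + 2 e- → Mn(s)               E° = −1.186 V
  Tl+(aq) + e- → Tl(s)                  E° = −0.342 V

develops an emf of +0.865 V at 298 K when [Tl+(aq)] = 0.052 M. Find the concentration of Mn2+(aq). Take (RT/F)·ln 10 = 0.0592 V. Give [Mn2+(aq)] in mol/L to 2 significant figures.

The Tl⁺/Tl couple has the larger reduction potential, so it is the cathode: E°cell = −0.342 − (−1.186) = +0.844 V and n = 2.
From the Nernst equation, log Q = n(E° − E)/0.0592 = 2·(+0.844 − (+0.865))/0.0592 = −0.709.
The balanced reaction is 2 Tl+(aq) + Mn(s) → 2 Tl(s) + Mn2+(aq), so Q = [Mn2+(aq)] / [Tl+(aq)]^2.
Solving for the unknown gives log [Mn2+(aq)] = −3.277, so [Mn2+(aq)] ≈ 0.00053 M.

0.00053 M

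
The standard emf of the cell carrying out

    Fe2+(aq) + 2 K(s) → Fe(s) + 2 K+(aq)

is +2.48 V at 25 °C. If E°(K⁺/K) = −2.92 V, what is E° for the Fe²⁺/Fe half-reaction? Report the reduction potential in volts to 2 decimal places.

−0.44 V

In the reaction as written the Fe²⁺/Fe couple is reduced (cathode) and K⁺/K is oxidized (anode), so E°cell = E°(Fe²⁺/Fe) − E°(K⁺/K).
E°(Fe²⁺/Fe) = E°cell + E°(anode) = +2.48 + (−2.92) = −0.44 V.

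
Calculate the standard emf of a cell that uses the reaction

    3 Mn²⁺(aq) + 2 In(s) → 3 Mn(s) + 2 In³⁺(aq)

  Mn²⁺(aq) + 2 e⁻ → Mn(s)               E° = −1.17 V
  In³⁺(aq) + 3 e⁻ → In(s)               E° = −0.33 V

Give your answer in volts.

−0.84 V

Mn²⁺(aq) gains electrons, so the Mn²⁺/Mn couple is the cathode; the In³⁺/In couple is the anode.
E°cell = E°(cathode) − E°(anode) = −1.17 − (−0.33) = −0.84 V.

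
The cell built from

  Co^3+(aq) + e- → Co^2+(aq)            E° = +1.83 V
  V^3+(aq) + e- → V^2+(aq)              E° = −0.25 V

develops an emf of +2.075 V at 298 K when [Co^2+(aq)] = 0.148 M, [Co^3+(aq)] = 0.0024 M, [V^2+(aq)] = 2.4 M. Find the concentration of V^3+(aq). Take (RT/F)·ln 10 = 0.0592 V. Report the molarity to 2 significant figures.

Co³⁺/Co²⁺ is the cathode (higher E°); E°cell = +1.83 − (−0.25) = +2.08 V with n = 1.
Rearranging E = E° − (0.0592/n)·log Q gives log Q = 1(+2.08 − (+2.075))/0.0592 = 0.084.
Balancing electrons gives Co^3+(aq) + V^2+(aq) → Co^2+(aq) + V^3+(aq); thus Q = ([Co^2+(aq)]·[V^3+(aq)]) / ([Co^3+(aq)]·[V^2+(aq)]).
Solving for the unknown gives log [V^3+(aq)] = −1.326, so [V^3+(aq)] ≈ 0.047 M.

0.047 M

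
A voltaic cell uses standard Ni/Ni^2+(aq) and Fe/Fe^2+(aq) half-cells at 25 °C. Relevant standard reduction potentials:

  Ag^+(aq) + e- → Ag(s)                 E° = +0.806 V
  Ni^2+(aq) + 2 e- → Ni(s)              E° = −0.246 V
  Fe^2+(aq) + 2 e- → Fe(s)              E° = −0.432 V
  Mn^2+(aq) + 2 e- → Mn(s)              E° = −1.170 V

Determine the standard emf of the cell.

+0.186 V

The Ni²⁺/Ni couple has the higher E°, so Ni ion is reduced (cathode) and Fe is oxidized (anode).
E°cell = E°(cathode) − E°(anode) = −0.246 − (−0.432) = +0.186 V.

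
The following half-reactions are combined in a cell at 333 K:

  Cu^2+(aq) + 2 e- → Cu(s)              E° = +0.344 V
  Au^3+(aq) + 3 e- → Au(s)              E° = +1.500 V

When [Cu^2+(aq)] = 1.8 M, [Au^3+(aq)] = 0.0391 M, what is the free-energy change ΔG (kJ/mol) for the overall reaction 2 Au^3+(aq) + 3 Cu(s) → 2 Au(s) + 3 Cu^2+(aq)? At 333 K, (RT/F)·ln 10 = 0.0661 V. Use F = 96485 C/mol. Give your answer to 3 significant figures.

−646 kJ/mol

E°cell = +1.500 − (+0.344) = +1.156 V; the balanced reaction transfers n = 6 electrons.
The reaction quotient is [Cu^2+(aq)]^3 / [Au^3+(aq)]^2 = 3.81×10^3; by Nernst, E = +1.156 − (0.0661/6)(3.581) = +1.1165 V.
Then ΔG = −nFE = −6 × 96485 × +1.1165 J/mol = −646 kJ/mol.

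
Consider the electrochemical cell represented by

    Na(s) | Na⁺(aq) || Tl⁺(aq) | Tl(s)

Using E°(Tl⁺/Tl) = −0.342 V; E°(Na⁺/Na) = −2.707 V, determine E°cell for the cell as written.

+2.365 V

By convention the left-hand electrode in cell notation is the anode (oxidation) and the right-hand electrode is the cathode (reduction).
E°cell = E°(right) − E°(left) = −0.342 − (−2.707) = +2.365 V.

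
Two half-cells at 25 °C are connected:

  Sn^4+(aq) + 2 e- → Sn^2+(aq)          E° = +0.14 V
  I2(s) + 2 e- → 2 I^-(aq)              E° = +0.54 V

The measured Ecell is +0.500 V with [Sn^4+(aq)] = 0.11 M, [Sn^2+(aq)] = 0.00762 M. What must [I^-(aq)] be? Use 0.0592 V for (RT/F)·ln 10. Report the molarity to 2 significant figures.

0.0054 M

The I₂/I⁻ couple has the larger reduction potential, so it is the cathode: E°cell = +0.54 − (+0.14) = +0.40 V and n = 2.
Rearranging E = E° − (0.0592/n)·log Q gives log Q = 2(+0.40 − (+0.500))/0.0592 = −3.378.
Balancing electrons gives I2(s) + Sn^2+(aq) → 2 I^-(aq) + Sn^4+(aq); thus Q = ([I^-(aq)]^2·[Sn^4+(aq)]) / [Sn^2+(aq)].
Isolating [I^-(aq)] in Q = 10^{−3.378} yields log [I^-(aq)] = −2.269, i.e. 0.0054 M.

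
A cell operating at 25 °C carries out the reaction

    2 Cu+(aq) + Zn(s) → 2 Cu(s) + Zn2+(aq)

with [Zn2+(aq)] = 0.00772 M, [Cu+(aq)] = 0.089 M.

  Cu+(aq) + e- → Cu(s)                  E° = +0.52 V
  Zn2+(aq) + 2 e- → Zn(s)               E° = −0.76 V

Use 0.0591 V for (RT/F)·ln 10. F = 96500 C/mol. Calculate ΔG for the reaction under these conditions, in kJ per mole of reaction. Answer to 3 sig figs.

The standard cell potential is +0.52 − (−0.76) = +1.28 V, with n = 2 electrons in the balanced equation.
Here Q = [Zn2+(aq)] / [Cu+(aq)]^2 = 0.975 (log Q = −0.011), giving E = +1.28 − (0.0591/2)·(−0.011) = +1.2803 V.
Finally ΔG = −nFE = −(2)(96500 C/mol)(+1.2803 V) = −247 kJ/mol.

−247 kJ/mol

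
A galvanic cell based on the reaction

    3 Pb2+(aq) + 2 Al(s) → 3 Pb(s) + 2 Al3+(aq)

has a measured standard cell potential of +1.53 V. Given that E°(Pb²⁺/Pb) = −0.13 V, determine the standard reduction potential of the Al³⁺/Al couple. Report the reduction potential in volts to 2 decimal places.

−1.66 V

In the reaction as written the Pb²⁺/Pb couple is reduced (cathode) and Al³⁺/Al is oxidized (anode), so E°cell = E°(Pb²⁺/Pb) − E°(Al³⁺/Al).
E°(Al³⁺/Al) = E°(cathode) − E°cell = −0.13 − (+1.53) = −1.66 V.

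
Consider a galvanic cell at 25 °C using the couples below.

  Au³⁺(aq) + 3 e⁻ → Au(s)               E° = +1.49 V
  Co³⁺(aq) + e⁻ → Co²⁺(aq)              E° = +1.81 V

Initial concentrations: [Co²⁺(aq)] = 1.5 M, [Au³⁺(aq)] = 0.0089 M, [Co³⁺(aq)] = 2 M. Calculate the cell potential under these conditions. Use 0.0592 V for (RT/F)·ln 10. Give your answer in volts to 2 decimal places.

The Co³⁺/Co²⁺ couple has the more positive E°, so it is the cathode; Au³⁺/Au is the anode.
E°cell = +1.81 − (+1.49) = +0.32 V, with n = 3 electrons transferred.
Balancing gives 3 Co³⁺(aq) + Au(s) → 3 Co²⁺(aq) + Au³⁺(aq); hence Q = ([Co²⁺(aq)]^3·[Au³⁺(aq)]) / [Co³⁺(aq)]^3 = 0.00375 (log Q = −2.425).
By the Nernst equation, E = +0.32 − (0.0592/3)·(−2.425) = +0.37 V.

+0.37 V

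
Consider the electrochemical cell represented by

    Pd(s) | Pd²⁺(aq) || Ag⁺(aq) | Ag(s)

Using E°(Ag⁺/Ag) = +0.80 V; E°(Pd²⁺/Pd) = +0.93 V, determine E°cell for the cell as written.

−0.13 V

By convention the left-hand electrode in cell notation is the anode (oxidation) and the right-hand electrode is the cathode (reduction).
E°cell = E°(right) − E°(left) = +0.80 − (+0.93) = −0.13 V.
The negative sign shows that, as written, the cell would require an external voltage to drive the reaction.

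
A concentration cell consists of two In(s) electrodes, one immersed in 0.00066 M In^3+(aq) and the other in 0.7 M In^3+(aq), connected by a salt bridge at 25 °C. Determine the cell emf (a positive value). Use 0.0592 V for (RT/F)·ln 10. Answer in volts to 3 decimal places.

0.060 V

For a concentration cell E°cell = 0, since both electrodes use the same couple.
The compartment with the higher In^3+(aq) concentration (0.7 M) acts as the cathode; ions are reduced there and produced at the dilute (0.00066 M) anode.
With n = 3, Ecell = −(0.0592/3)·log([dilute]/[conc]) = −(0.0592/3)·log(0.00066/0.7) = +0.060 V.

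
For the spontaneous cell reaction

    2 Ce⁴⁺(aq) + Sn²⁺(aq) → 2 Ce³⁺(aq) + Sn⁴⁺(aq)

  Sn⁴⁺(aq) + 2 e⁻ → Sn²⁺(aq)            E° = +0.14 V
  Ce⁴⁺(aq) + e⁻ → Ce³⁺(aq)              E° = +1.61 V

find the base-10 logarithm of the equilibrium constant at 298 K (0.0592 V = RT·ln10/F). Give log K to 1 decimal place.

The Ce⁴⁺/Ce³⁺ couple is reduced (cathode); E°cell = +1.61 − (+0.14) = +1.47 V with n = 2.
At equilibrium E = 0, so log K = nE°cell / 0.0592 = (2)(+1.47) / 0.0592 = 49.7.

log K = 49.7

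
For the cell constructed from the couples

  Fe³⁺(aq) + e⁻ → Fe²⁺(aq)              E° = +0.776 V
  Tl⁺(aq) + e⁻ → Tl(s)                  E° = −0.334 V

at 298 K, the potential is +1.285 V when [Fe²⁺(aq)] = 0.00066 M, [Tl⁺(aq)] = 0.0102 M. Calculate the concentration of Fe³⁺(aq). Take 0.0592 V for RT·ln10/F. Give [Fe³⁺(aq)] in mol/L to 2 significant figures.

0.0061 M

With Fe³⁺/Fe²⁺ at the cathode and Tl⁺/Tl at the anode, E°cell = +0.776 − (−0.334) = +1.110 V (n = 1).
From the Nernst equation, log Q = n(E° − E)/0.0592 = 1·(+1.110 − (+1.285))/0.0592 = −2.956.
For Fe³⁺(aq) + Tl(s) → Fe²⁺(aq) + Tl⁺(aq), the reaction quotient is Q = ([Fe²⁺(aq)]·[Tl⁺(aq)]) / [Fe³⁺(aq)].
Solving for the unknown gives log [Fe³⁺(aq)] = −2.216, so [Fe³⁺(aq)] ≈ 0.0061 M.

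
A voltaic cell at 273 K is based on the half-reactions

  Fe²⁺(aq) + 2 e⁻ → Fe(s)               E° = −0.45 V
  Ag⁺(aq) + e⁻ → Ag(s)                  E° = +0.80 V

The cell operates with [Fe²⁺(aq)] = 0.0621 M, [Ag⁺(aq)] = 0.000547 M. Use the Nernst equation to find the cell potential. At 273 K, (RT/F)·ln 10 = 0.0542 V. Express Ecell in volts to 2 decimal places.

The Ag⁺/Ag couple has the more positive E°, so it is the cathode; Fe²⁺/Fe is the anode.
E°cell = E°cat − E°an = +0.80 − (−0.45) = +1.25 V; n = 2.
The balanced reaction is 2 Ag⁺(aq) + Fe(s) → 2 Ag(s) + Fe²⁺(aq), so Q = [Fe²⁺(aq)] / [Ag⁺(aq)]^2 = 2.08×10^5 and log Q = 5.317.
By the Nernst equation, E = +1.25 − (0.0542/2)·(5.317) = +1.11 V.

+1.11 V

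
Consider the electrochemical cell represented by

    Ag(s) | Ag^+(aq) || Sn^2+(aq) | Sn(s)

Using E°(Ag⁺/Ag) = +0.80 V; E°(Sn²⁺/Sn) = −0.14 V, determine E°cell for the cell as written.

−0.94 V

By convention the left-hand electrode in cell notation is the anode (oxidation) and the right-hand electrode is the cathode (reduction).
E°cell = E°(right) − E°(left) = −0.14 − (+0.80) = −0.94 V.
The negative sign shows that, as written, the cell would require an external voltage to drive the reaction.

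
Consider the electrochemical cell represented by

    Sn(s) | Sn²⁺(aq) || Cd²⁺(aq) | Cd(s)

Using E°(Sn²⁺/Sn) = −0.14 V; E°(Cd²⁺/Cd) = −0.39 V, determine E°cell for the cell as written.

−0.25 V

By convention the left-hand electrode in cell notation is the anode (oxidation) and the right-hand electrode is the cathode (reduction).
E°cell = E°(right) − E°(left) = −0.39 − (−0.14) = −0.25 V.
The negative sign shows that, as written, the cell would require an external voltage to drive the reaction.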